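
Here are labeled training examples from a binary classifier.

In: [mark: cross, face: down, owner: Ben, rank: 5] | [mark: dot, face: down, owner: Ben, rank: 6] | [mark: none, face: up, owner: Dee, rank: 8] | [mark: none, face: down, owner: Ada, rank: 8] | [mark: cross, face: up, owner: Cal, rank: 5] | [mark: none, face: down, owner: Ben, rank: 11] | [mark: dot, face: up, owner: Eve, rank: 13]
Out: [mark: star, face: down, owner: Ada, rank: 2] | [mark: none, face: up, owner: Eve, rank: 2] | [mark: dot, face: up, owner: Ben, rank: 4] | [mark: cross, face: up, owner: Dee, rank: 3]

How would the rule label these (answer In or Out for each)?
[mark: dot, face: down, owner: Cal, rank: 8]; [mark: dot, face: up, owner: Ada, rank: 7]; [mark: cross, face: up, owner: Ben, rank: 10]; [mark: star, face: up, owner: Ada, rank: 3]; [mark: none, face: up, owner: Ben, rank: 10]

In, In, In, Out, In

The distinguishing property — rank ≥ 5 — holds for all the 'In' cases and none of the 'Out' cases.
[mark: dot, face: down, owner: Cal, rank: 8]: In (rank = 8).
[mark: dot, face: up, owner: Ada, rank: 7]: In (rank = 7).
[mark: cross, face: up, owner: Ben, rank: 10]: In (rank = 10).
[mark: star, face: up, owner: Ada, rank: 3]: Out (rank = 3).
[mark: none, face: up, owner: Ben, rank: 10]: In (rank = 10).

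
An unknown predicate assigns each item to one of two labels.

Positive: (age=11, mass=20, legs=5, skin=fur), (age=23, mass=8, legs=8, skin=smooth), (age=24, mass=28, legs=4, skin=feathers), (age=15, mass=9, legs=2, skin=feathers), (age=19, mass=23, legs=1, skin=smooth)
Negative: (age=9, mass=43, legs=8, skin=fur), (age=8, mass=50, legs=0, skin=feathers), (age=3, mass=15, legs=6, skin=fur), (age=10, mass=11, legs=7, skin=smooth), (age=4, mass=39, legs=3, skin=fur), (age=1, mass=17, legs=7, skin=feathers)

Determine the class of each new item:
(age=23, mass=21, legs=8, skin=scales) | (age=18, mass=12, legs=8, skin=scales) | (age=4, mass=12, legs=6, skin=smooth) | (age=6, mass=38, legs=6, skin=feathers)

Positive, Positive, Negative, Negative

One predicate separates the groups cleanly: age ≥ 11.
Positive: (age=23, mass=21, legs=8, skin=scales), since age = 23. Positive: (age=18, mass=12, legs=8, skin=scales), since age = 18. Negative: (age=4, mass=12, legs=6, skin=smooth), since age = 4. Negative: (age=6, mass=38, legs=6, skin=feathers), since age = 6.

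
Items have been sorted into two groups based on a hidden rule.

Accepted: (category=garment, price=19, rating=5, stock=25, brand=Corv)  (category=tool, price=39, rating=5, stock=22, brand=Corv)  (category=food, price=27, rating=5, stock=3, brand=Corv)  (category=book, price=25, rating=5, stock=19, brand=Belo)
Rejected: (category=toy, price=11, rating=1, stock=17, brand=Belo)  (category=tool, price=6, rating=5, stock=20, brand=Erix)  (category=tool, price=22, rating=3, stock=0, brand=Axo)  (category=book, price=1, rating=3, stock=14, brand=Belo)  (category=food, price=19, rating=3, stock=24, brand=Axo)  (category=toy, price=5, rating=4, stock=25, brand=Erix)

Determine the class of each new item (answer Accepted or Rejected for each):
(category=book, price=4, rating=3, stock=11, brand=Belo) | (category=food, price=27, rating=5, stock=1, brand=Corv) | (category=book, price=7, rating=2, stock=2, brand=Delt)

Rejected, Accepted, Rejected

The rule appears to be: rating = 5 AND price ≥ 11.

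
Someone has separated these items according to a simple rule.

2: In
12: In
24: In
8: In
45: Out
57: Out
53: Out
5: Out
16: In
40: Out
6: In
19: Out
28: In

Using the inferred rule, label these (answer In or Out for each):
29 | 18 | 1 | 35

Out, In, Out, Out

'In' ⟺ even AND at most 28.
29: 29 is odd, 29 > 28, doesn't qualify → Out.
18: 18 is even, 18 ≤ 28, matches → In.
1: 1 is odd, 1 ≤ 28, doesn't qualify → Out.
35: 35 is odd, 35 > 28, doesn't qualify → Out.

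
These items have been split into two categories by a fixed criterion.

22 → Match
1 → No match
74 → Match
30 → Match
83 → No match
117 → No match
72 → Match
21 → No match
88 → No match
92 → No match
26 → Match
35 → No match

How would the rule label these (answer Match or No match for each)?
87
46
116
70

No match, Match, No match, Match

'Match' ⟺ even AND at most 74.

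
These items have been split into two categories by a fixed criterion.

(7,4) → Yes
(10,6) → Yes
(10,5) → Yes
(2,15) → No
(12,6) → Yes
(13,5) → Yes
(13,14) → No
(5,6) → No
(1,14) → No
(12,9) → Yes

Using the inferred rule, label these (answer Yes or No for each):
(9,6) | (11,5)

The distinguishing property — first > second — holds for all the 'Yes' cases and none of the 'No' cases.

Yes, Yes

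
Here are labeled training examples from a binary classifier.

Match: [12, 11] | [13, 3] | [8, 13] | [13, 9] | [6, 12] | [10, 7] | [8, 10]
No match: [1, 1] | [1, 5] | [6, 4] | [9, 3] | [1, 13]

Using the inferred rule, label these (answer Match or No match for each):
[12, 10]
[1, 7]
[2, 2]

Match, No match, No match

Every 'Match' example satisfies: sum ≥ 16. None of the 'No match' examples do.
[12, 10]: 12+10 = 22, meets the rule → Match. [1, 7]: 1+7 = 8, does not pass → No match. [2, 2]: 2+2 = 4, does not pass → No match.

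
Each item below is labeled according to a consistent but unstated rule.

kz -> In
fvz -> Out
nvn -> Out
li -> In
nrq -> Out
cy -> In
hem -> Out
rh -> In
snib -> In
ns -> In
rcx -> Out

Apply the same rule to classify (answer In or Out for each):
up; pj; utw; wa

In, In, Out, In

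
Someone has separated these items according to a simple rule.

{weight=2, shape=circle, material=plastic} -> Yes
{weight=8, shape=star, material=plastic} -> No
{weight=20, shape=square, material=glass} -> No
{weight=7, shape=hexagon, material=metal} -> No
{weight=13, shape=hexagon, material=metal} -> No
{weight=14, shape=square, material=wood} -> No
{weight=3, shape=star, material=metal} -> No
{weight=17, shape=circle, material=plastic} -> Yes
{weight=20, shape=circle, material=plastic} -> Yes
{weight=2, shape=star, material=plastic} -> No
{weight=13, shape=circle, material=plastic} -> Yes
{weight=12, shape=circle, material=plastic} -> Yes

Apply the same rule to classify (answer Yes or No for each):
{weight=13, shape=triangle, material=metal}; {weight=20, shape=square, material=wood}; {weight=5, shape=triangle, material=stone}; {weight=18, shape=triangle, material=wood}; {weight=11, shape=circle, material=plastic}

No, No, No, No, Yes

A rule that fits every label: shape is circle — true of each 'Yes' example, false of each 'No' one.
{weight=13, shape=triangle, material=metal}: No (shape is triangle). {weight=20, shape=square, material=wood}: No (shape is square). {weight=5, shape=triangle, material=stone}: No (shape is triangle). {weight=18, shape=triangle, material=wood}: No (shape is triangle). {weight=11, shape=circle, material=plastic}: Yes (shape is circle).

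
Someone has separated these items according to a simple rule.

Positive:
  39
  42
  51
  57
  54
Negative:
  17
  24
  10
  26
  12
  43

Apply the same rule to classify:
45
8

Positive, Negative

One predicate separates the groups cleanly: multiple of 3 AND at least 26.
Positive: 45, since 45 = 3·15, 45 ≥ 26.
Negative: 8, since 8 = 3·2 + 2, 8 < 26.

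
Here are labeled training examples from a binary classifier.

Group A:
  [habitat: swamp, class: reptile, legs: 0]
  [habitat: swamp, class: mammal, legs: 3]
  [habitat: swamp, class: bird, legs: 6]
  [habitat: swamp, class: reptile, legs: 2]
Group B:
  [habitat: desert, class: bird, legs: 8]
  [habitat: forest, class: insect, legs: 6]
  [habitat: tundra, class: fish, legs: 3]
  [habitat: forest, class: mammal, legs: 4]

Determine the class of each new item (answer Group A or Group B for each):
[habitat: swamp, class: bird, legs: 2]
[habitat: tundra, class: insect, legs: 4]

Group A, Group B

Checking candidate rules against both groups, what survives is: habitat is swamp.
[habitat: swamp, class: bird, legs: 2] — habitat is swamp, hence Group A.
[habitat: tundra, class: insect, legs: 4] — habitat is tundra, hence Group B.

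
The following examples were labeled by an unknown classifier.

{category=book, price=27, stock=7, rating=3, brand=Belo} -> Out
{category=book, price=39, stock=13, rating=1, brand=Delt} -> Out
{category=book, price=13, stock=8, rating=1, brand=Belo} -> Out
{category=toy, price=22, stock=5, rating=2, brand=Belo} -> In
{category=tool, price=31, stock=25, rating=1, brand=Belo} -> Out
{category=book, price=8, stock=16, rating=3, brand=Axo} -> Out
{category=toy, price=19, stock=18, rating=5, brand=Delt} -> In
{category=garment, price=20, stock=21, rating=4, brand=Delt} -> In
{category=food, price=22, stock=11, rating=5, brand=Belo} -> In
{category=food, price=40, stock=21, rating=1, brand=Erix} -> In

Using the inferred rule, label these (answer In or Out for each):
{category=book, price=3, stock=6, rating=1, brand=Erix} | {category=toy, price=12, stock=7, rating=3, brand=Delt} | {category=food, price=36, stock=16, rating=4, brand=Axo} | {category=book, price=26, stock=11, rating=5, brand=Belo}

Out, In, In, Out

The pattern is that an item is 'In' exactly when: category is not book AND stock ≤ 21.
{category=book, price=3, stock=6, rating=1, brand=Erix}: Out (category is book, stock = 6).
{category=toy, price=12, stock=7, rating=3, brand=Delt}: In (category is toy, stock = 7).
{category=food, price=36, stock=16, rating=4, brand=Axo}: In (category is food, stock = 16).
{category=book, price=26, stock=11, rating=5, brand=Belo}: Out (category is book, stock = 11).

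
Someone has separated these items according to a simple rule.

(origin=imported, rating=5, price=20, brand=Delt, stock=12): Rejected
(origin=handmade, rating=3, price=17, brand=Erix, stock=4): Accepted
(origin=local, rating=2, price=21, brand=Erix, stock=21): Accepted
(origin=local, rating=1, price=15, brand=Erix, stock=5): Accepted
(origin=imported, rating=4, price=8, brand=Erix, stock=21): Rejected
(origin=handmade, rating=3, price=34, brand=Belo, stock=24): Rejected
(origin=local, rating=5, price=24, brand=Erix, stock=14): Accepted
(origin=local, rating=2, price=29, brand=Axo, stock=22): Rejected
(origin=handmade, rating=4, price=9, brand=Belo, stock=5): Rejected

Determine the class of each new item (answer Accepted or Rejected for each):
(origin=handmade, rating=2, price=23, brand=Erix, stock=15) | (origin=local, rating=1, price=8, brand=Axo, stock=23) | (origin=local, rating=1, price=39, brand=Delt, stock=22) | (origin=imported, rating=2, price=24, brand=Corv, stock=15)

Accepted, Rejected, Rejected, Rejected

One predicate separates the groups cleanly: brand is Erix AND price ≥ 9.
(origin=handmade, rating=2, price=23, brand=Erix, stock=15) → brand is Erix, price = 23 → Accepted. (origin=local, rating=1, price=8, brand=Axo, stock=23) → brand is Axo, price = 8 → Rejected. (origin=local, rating=1, price=39, brand=Delt, stock=22) → brand is Delt, price = 39 → Rejected. (origin=imported, rating=2, price=24, brand=Corv, stock=15) → brand is Corv, price = 24 → Rejected.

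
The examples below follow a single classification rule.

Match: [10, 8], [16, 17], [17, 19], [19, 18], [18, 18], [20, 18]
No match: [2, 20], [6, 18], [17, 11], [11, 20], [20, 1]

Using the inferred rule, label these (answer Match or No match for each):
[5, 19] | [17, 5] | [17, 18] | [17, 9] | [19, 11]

The classifier is using: |first − second| ≤ 2.
No match: [5, 19], since |5−19| = 14. No match: [17, 5], since |17−5| = 12. Match: [17, 18], since |17−18| = 1. No match: [17, 9], since |17−9| = 8. No match: [19, 11], since |19−11| = 8.

No match, No match, Match, No match, No match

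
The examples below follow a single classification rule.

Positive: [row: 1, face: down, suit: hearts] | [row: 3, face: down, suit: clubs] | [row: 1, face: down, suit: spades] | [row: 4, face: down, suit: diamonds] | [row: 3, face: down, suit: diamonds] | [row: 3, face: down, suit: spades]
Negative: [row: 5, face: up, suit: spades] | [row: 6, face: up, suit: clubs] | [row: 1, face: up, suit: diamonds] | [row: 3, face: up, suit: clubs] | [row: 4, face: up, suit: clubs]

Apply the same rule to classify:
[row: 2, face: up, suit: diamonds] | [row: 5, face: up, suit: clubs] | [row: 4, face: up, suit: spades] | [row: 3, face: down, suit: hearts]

A rule that fits every label: face is down — true of each 'Positive' example, false of each 'Negative' one.
[row: 2, face: up, suit: diamonds] — face is up, hence Negative. [row: 5, face: up, suit: clubs] — face is up, hence Negative. [row: 4, face: up, suit: spades] — face is up, hence Negative. [row: 3, face: down, suit: hearts] — face is down, hence Positive.

Negative, Negative, Negative, Positive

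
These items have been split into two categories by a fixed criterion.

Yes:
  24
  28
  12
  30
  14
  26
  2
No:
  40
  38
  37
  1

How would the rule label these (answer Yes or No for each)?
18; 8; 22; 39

All 'Yes' examples share one property — even AND at most 30 — and every 'No' example lacks it.
18: Yes (18 is even, 18 ≤ 30). 8: Yes (8 is even, 8 ≤ 30). 22: Yes (22 is even, 22 ≤ 30). 39: No (39 is odd, 39 > 30).

Yes, Yes, Yes, No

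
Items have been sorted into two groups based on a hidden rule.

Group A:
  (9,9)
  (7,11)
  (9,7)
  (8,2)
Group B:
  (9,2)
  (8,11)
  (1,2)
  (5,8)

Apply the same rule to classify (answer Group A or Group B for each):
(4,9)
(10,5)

Rule: sum is even. This holds for each 'Group A' example and fails for each 'Group B' one.

Group B, Group B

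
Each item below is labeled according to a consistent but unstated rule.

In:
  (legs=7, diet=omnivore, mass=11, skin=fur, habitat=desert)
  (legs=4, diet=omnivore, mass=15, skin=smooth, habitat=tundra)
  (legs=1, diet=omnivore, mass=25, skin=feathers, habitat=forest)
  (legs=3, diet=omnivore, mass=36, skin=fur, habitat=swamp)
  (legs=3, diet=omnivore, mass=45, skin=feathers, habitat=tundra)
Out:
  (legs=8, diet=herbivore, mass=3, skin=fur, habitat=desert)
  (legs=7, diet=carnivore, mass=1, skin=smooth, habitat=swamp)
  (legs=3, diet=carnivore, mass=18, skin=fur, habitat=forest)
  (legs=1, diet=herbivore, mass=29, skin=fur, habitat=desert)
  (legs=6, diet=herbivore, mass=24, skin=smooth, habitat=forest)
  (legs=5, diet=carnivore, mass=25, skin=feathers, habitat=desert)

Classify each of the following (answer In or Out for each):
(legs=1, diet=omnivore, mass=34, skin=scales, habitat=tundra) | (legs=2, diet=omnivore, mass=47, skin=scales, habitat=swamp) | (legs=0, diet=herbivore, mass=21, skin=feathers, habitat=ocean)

One predicate separates the groups cleanly: diet is omnivore.
(legs=1, diet=omnivore, mass=34, skin=scales, habitat=tundra): diet is omnivore — matches, so In. (legs=2, diet=omnivore, mass=47, skin=scales, habitat=swamp): diet is omnivore — matches, so In. (legs=0, diet=herbivore, mass=21, skin=feathers, habitat=ocean): diet is herbivore — lacks this property, so Out.

In, In, Out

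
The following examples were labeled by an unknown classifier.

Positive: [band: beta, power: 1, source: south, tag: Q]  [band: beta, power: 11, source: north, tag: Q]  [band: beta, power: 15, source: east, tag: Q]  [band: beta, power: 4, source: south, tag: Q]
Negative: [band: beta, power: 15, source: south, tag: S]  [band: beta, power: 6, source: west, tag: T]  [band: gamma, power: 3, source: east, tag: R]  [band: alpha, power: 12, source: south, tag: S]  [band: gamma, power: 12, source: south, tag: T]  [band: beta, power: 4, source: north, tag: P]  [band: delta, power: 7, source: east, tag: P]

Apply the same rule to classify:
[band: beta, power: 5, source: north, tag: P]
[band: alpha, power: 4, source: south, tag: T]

Negative, Negative

The rule appears to be: tag is Q.
[band: beta, power: 5, source: north, tag: P] — tag is P, hence Negative. [band: alpha, power: 4, source: south, tag: T] — tag is T, hence Negative.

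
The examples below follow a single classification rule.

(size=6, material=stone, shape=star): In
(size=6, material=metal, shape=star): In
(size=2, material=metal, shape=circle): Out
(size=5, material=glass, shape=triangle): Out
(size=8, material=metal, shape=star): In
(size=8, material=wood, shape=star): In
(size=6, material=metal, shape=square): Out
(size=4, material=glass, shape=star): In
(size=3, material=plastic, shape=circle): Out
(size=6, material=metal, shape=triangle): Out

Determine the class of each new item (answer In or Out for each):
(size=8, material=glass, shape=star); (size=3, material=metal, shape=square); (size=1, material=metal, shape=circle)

In, Out, Out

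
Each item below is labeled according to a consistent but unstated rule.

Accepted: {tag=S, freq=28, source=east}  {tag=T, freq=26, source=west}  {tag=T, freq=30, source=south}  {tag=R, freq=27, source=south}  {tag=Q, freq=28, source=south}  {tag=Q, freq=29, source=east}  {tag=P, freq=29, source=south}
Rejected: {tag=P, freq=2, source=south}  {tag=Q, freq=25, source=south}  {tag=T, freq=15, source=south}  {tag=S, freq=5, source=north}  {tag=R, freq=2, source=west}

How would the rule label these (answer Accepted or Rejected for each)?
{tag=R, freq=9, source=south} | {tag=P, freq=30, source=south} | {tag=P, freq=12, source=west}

Rejected, Accepted, Rejected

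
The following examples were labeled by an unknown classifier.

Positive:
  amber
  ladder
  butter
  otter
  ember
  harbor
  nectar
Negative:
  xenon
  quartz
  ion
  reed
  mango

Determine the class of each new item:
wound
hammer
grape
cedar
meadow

Negative, Positive, Negative, Positive, Negative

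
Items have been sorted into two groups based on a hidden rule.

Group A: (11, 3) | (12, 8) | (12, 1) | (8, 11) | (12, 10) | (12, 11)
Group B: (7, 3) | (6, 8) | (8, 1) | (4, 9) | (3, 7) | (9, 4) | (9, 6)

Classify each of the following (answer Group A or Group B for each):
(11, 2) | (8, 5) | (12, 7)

One predicate separates the groups cleanly: max ≥ 10.
(11, 2) → max 11 → Group A.
(8, 5) → max 8 → Group B.
(12, 7) → max 12 → Group A.

Group A, Group B, Group A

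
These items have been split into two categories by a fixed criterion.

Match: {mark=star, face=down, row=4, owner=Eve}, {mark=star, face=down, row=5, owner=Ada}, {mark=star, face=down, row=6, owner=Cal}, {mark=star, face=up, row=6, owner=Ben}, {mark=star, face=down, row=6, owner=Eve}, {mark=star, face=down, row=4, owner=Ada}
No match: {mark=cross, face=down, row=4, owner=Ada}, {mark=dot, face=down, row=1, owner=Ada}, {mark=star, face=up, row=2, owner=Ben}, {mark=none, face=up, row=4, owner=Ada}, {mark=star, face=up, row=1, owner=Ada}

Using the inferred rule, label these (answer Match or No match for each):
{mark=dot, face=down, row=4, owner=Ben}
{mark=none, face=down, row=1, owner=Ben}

The common property of the 'Match' items is: mark is star AND row ≥ 4. No 'No match' item has it.
{mark=dot, face=down, row=4, owner=Ben}: No match (mark is dot, row = 4). {mark=none, face=down, row=1, owner=Ben}: No match (mark is none, row = 1).

No match, No match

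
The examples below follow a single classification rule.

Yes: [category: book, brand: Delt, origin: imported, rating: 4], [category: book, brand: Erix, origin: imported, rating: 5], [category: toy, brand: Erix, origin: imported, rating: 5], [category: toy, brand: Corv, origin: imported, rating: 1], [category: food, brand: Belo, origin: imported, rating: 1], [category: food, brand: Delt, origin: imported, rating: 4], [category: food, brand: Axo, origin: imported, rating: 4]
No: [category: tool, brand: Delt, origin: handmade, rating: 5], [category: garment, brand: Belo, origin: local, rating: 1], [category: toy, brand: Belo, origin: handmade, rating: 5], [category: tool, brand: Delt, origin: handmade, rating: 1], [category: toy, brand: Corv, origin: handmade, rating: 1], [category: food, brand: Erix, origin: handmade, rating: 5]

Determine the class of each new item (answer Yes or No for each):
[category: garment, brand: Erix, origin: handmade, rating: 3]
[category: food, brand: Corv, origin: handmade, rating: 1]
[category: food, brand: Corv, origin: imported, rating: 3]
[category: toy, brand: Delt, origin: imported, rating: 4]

No, No, Yes, Yes

'Yes' ⟺ origin is imported.
[category: garment, brand: Erix, origin: handmade, rating: 3] — origin is handmade, hence No.
[category: food, brand: Corv, origin: handmade, rating: 1] — origin is handmade, hence No.
[category: food, brand: Corv, origin: imported, rating: 3] — origin is imported, hence Yes.
[category: toy, brand: Delt, origin: imported, rating: 4] — origin is imported, hence Yes.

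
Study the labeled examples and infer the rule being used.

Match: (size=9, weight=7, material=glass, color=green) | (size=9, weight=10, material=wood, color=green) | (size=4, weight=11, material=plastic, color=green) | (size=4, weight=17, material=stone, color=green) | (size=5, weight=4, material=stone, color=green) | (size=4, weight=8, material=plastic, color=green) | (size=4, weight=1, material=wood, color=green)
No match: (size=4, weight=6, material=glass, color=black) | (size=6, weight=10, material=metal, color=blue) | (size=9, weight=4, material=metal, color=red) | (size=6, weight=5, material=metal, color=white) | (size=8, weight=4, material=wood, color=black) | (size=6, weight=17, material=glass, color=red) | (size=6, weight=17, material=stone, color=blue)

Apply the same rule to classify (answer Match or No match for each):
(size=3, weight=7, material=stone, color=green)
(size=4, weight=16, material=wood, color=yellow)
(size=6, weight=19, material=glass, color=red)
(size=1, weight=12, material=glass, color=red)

Match, No match, No match, No match

All 'Match' examples share one property — color is green — and every 'No match' example lacks it.
(size=3, weight=7, material=stone, color=green): Match (color is green).
(size=4, weight=16, material=wood, color=yellow): No match (color is yellow).
(size=6, weight=19, material=glass, color=red): No match (color is red).
(size=1, weight=12, material=glass, color=red): No match (color is red).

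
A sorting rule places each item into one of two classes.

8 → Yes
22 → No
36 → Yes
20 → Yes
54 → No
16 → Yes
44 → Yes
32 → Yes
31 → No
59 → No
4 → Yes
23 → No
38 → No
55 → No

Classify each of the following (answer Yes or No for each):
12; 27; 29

Yes, No, No

The pattern is that an item is 'Yes' exactly when: multiple of 4.
Yes: 12, since 12 = 4·3.
No: 27, since 27 = 4·6 + 3.
No: 29, since 29 = 4·7 + 1.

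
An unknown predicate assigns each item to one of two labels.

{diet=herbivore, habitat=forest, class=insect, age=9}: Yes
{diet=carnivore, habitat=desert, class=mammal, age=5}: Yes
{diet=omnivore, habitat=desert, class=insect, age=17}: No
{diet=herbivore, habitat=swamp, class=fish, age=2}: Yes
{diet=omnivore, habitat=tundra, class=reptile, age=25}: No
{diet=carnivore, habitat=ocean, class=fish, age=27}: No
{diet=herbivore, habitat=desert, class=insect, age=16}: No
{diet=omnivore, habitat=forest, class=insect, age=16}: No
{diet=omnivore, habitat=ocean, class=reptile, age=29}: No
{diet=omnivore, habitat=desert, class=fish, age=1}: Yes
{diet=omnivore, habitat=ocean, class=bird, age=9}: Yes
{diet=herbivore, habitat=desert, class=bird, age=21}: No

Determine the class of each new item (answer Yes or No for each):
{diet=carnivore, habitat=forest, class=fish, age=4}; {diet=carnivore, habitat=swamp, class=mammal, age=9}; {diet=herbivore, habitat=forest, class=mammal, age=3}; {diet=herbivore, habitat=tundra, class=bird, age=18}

Yes, Yes, Yes, No

A rule that fits every label: age ≤ 9 — true of each 'Yes' example, false of each 'No' one.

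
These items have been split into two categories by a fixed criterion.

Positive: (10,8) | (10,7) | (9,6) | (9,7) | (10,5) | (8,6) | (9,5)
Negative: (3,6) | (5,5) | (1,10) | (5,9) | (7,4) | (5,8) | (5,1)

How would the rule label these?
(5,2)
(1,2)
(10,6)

Negative, Negative, Positive

All 'Positive' examples share one property — first ≥ 8 — and every 'Negative' example lacks it.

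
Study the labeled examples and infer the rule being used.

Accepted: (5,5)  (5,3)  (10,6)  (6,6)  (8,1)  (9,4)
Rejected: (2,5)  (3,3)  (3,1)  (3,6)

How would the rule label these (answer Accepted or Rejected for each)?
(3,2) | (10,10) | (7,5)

Rejected, Accepted, Accepted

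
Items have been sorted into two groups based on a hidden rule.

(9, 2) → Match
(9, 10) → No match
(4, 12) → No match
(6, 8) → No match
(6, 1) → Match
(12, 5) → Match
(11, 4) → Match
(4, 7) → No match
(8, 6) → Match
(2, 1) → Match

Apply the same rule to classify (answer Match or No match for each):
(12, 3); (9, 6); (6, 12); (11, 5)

Match, Match, No match, Match

A rule that fits every label: first > second — true of each 'Match' example, false of each 'No match' one.
(12, 3): 12 > 3, matches → Match.
(9, 6): 9 > 6, matches → Match.
(6, 12): 6 < 12, does not fit → No match.
(11, 5): 11 > 5, matches → Match.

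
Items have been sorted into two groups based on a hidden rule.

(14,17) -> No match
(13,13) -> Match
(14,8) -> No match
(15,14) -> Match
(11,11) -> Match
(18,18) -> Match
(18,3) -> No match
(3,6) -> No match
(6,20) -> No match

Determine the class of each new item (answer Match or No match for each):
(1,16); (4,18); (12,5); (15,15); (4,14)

The pattern is that an item is 'Match' exactly when: |first − second| ≤ 1.

No match, No match, No match, Match, No match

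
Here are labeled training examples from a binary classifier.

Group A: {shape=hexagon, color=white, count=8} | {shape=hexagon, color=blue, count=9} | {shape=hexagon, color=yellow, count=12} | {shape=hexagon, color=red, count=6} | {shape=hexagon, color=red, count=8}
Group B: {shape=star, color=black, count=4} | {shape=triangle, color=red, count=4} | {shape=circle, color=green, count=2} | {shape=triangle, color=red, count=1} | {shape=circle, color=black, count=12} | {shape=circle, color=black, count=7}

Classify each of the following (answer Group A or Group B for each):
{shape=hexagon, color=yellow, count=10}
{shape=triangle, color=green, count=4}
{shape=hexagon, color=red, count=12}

Group A, Group B, Group A

All 'Group A' examples share one property — shape is hexagon — and every 'Group B' example lacks it.
Group A: {shape=hexagon, color=yellow, count=10}, since shape is hexagon.
Group B: {shape=triangle, color=green, count=4}, since shape is triangle.
Group A: {shape=hexagon, color=red, count=12}, since shape is hexagon.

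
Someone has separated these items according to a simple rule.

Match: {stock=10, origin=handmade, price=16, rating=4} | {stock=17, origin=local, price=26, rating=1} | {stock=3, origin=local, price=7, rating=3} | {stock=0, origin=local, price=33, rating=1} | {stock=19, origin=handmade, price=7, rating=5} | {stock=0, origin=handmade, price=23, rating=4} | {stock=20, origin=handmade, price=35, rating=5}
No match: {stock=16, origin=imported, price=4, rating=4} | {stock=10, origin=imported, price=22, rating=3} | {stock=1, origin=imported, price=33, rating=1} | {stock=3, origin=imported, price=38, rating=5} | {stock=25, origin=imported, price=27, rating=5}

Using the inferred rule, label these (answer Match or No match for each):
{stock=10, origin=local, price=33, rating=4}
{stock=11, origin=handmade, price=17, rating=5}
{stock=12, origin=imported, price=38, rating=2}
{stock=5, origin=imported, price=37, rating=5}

The pattern is that an item is 'Match' exactly when: origin is not imported.
{stock=10, origin=local, price=33, rating=4}: Match (origin is local). {stock=11, origin=handmade, price=17, rating=5}: Match (origin is handmade). {stock=12, origin=imported, price=38, rating=2}: No match (origin is imported). {stock=5, origin=imported, price=37, rating=5}: No match (origin is imported).

Match, Match, No match, No match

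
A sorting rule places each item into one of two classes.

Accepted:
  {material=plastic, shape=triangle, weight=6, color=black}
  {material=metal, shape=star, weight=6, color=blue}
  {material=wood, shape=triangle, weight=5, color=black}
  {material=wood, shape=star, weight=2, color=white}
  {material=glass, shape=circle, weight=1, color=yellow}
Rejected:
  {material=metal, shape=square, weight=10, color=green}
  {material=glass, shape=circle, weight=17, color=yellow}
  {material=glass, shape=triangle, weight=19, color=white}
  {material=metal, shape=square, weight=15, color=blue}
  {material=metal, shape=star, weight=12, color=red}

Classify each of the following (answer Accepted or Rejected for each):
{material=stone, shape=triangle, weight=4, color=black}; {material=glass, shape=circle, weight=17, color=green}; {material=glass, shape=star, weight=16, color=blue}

The classifier is using: weight ≤ 6.

Accepted, Rejected, Rejected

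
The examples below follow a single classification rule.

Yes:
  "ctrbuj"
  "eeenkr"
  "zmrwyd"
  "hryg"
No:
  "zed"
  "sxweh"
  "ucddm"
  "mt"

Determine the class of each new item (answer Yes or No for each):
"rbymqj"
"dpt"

One predicate separates the groups cleanly: contains 'r'.
"rbymqj": Yes (has 'r'). "dpt": No (no 'r').

Yes, No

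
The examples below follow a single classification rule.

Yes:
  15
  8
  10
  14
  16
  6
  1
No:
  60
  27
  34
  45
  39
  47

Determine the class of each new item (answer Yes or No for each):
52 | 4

No, Yes

One predicate separates the groups cleanly: at most 16.
52 → 52 > 16 → No.
4 → 4 ≤ 16 → Yes.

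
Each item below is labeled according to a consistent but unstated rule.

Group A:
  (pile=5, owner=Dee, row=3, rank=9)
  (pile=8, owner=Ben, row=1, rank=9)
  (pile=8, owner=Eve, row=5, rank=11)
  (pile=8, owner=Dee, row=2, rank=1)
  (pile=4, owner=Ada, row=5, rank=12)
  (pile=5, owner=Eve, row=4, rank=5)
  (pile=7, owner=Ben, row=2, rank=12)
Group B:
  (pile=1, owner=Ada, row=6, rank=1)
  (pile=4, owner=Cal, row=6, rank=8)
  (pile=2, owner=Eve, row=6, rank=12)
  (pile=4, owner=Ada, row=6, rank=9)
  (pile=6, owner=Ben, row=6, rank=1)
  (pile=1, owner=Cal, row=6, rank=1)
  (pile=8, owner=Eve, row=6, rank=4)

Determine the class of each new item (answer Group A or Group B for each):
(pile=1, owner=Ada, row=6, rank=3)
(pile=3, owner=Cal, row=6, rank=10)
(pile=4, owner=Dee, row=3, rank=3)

Group B, Group B, Group A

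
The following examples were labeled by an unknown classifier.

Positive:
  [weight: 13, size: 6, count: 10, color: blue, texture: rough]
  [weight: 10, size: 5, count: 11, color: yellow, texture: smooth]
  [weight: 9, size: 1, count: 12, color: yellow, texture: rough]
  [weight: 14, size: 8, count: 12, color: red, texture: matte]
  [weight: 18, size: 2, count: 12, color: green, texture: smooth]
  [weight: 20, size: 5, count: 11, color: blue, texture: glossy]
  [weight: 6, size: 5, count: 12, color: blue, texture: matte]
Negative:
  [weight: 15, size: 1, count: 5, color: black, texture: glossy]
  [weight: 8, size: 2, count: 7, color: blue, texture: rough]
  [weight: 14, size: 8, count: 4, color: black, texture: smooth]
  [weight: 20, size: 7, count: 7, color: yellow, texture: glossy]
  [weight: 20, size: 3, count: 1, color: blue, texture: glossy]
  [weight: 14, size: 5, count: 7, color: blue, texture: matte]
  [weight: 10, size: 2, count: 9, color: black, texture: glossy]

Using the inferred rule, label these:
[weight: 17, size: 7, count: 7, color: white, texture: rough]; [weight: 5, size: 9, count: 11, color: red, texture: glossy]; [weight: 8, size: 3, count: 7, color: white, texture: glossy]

The classifier is using: count ≥ 10.
[weight: 17, size: 7, count: 7, color: white, texture: rough]: count = 7, does not fit → Negative.
[weight: 5, size: 9, count: 11, color: red, texture: glossy]: count = 11, passes → Positive.
[weight: 8, size: 3, count: 7, color: white, texture: glossy]: count = 7, does not fit → Negative.

Negative, Positive, Negative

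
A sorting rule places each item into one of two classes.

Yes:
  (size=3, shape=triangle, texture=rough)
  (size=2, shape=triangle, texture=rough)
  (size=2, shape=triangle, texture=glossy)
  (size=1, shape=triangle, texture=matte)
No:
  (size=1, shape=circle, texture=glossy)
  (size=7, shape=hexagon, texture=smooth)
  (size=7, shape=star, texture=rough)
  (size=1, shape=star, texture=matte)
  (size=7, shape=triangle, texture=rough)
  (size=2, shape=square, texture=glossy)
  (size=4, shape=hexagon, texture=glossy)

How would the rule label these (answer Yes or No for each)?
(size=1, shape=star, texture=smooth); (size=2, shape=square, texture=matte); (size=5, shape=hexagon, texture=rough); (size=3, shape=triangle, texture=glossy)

No, No, No, Yes

The pattern is that an item is 'Yes' exactly when: shape is triangle AND size ≤ 3.
No: (size=1, shape=star, texture=smooth), since shape is star, size = 1. No: (size=2, shape=square, texture=matte), since shape is square, size = 2. No: (size=5, shape=hexagon, texture=rough), since shape is hexagon, size = 5. Yes: (size=3, shape=triangle, texture=glossy), since shape is triangle, size = 3.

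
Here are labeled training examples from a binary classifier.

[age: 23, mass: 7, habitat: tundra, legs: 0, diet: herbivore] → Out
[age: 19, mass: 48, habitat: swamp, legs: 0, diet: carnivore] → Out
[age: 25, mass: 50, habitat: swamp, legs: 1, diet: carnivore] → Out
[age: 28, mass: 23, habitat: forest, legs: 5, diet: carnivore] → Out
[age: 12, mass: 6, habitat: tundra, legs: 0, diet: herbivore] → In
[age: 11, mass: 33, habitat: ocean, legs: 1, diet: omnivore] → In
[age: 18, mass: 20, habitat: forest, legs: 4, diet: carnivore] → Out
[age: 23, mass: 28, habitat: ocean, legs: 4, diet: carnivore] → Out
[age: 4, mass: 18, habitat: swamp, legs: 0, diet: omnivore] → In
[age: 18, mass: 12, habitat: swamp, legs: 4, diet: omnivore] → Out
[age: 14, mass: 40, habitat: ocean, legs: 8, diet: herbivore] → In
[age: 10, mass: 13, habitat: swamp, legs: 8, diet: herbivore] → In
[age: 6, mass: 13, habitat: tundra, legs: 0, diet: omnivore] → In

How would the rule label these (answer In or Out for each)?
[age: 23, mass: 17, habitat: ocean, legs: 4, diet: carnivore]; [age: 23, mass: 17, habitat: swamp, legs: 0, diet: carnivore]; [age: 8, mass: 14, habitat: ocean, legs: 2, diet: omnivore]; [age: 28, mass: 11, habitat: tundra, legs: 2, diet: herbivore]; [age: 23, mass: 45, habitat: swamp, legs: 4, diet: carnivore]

Out, Out, In, Out, Out

Every 'In' example satisfies: age ≤ 14. None of the 'Out' examples do.
[age: 23, mass: 17, habitat: ocean, legs: 4, diet: carnivore] — age = 23, hence Out.
[age: 23, mass: 17, habitat: swamp, legs: 0, diet: carnivore] — age = 23, hence Out.
[age: 8, mass: 14, habitat: ocean, legs: 2, diet: omnivore] — age = 8, hence In.
[age: 28, mass: 11, habitat: tundra, legs: 2, diet: herbivore] — age = 28, hence Out.
[age: 23, mass: 45, habitat: swamp, legs: 4, diet: carnivore] — age = 23, hence Out.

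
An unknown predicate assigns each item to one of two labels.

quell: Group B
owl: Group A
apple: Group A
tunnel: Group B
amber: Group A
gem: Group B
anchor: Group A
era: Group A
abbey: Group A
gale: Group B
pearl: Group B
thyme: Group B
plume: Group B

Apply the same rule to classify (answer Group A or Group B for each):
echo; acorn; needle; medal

Group A, Group A, Group B, Group B

Rule: starts with a vowel. This holds for each 'Group A' example and fails for each 'Group B' one.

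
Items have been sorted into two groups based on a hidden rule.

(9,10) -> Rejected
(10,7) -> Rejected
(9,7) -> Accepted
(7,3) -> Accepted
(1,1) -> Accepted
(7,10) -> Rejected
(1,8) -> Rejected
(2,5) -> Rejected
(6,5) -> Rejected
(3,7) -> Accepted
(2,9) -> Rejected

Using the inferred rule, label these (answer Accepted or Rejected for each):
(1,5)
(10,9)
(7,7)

Accepted, Rejected, Accepted

The pattern is that an item is 'Accepted' exactly when: sum is even.
(1,5): 1+5 = 6 — fits, so Accepted. (10,9): 10+9 = 19 — fails this test, so Rejected. (7,7): 7+7 = 14 — fits, so Accepted.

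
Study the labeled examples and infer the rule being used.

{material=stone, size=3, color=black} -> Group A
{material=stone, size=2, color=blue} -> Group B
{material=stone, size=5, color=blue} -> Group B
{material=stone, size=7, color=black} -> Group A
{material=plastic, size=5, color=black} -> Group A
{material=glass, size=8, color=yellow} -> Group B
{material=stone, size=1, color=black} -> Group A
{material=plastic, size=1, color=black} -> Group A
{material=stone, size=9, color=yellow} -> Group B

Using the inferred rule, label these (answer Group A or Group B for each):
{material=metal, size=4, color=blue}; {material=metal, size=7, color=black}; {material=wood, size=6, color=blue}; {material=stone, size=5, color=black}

Rule: color is black. This holds for each 'Group A' example and fails for each 'Group B' one.

Group B, Group A, Group B, Group A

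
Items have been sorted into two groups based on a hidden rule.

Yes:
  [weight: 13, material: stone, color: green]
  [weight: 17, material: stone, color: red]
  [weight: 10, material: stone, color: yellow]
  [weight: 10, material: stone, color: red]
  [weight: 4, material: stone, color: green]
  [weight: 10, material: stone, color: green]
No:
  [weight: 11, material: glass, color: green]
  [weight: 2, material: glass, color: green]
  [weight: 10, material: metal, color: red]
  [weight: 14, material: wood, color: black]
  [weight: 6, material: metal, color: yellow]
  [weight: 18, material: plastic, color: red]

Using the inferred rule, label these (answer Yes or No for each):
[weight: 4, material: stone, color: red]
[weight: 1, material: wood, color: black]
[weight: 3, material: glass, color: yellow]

Yes, No, No

A rule that fits every label: material is stone — true of each 'Yes' example, false of each 'No' one.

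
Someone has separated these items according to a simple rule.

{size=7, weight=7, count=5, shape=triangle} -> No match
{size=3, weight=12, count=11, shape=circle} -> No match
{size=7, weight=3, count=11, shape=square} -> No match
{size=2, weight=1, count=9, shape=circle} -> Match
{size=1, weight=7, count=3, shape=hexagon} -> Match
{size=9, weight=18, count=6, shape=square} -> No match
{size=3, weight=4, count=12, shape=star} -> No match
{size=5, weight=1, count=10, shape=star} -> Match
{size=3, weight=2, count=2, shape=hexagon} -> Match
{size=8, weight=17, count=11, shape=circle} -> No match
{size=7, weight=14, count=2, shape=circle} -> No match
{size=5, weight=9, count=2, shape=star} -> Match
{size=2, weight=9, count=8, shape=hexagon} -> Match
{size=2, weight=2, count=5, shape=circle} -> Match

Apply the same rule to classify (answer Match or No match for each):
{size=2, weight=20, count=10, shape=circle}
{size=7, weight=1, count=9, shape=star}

Rule: size ≤ 5 AND count ≤ 10. This holds for each 'Match' example and fails for each 'No match' one.
{size=2, weight=20, count=10, shape=circle} → size = 2, count = 10 → Match. {size=7, weight=1, count=9, shape=star} → size = 7, count = 9 → No match.

Match, No match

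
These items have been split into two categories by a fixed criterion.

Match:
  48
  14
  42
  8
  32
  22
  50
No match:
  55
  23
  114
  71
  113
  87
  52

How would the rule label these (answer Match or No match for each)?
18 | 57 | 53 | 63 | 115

Rule: even AND at most 50. This holds for each 'Match' example and fails for each 'No match' one.
Match: 18, since 18 is even, 18 ≤ 50.
No match: 57, since 57 is odd, 57 > 50.
No match: 53, since 53 is odd, 53 > 50.
No match: 63, since 63 is odd, 63 > 50.
No match: 115, since 115 is odd, 115 > 50.

Match, No match, No match, No match, No match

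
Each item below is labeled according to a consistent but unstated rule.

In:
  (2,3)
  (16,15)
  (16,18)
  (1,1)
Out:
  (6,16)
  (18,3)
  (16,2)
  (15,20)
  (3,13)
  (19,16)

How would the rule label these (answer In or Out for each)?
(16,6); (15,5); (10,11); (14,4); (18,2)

Out, Out, In, Out, Out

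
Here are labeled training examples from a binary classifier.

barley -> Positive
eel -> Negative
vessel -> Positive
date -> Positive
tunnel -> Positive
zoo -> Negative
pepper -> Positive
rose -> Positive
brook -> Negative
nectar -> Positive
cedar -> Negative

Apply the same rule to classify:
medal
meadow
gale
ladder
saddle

The common property of the 'Positive' items is: even length. No 'Negative' item has it.
medal: length 5, does not satisfy this → Negative.
meadow: length 6, passes → Positive.
gale: length 4, passes → Positive.
ladder: length 6, passes → Positive.
saddle: length 6, passes → Positive.

Negative, Positive, Positive, Positive, Positive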